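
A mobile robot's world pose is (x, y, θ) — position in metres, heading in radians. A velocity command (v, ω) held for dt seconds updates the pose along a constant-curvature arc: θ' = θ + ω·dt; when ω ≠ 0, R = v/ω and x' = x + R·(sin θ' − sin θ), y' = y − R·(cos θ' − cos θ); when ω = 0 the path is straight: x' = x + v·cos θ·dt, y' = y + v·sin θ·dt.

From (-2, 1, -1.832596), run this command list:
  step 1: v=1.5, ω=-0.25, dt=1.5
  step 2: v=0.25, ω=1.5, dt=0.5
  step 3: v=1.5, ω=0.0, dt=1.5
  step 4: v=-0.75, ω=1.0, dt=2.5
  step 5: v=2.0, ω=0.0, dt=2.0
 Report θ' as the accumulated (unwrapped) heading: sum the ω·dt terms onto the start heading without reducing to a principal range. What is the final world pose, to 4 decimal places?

(-2.1253, 0.3795, 1.0424)

step 1: θ'=-2.2076 (R=-6.0000) → pose (-2.9715, -1.0148, -2.2076)
step 2: θ'=-1.4576 (R=0.1667) → pose (-3.0031, -1.1328, -1.4576)
step 3: θ'=-1.4576 (straight) → pose (-2.7490, -3.3684, -1.4576)
step 4: θ'=1.0424 (R=-0.7500) → pose (-4.1419, -3.0750, 1.0424)
step 5: θ'=1.0424 (straight) → pose (-2.1253, 0.3795, 1.0424)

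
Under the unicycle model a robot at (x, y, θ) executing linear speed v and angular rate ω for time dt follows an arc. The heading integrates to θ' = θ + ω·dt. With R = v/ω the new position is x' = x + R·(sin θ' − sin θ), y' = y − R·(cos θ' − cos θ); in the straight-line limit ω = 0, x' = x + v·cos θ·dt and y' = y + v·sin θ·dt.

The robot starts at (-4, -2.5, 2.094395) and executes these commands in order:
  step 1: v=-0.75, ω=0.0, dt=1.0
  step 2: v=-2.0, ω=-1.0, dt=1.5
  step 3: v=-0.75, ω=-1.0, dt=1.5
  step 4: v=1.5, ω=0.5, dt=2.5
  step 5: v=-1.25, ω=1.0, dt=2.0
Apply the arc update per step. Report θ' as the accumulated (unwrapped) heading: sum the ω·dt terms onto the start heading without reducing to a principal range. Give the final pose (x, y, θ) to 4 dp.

step 1: θ'=2.0944 (straight) → pose (-3.6250, -3.1495, 2.0944)
step 2: θ'=0.5944 (R=2.0000) → pose (-4.2370, -5.8065, 0.5944)
step 3: θ'=-0.9056 (R=0.7500) → pose (-5.2471, -5.6480, -0.9056)
step 4: θ'=0.3444 (R=3.0000) → pose (-1.8739, -6.6202, 0.3444)
step 5: θ'=2.3444 (R=-1.2500) → pose (-2.3461, -8.6702, 2.3444)

(-2.3461, -8.6702, 2.3444)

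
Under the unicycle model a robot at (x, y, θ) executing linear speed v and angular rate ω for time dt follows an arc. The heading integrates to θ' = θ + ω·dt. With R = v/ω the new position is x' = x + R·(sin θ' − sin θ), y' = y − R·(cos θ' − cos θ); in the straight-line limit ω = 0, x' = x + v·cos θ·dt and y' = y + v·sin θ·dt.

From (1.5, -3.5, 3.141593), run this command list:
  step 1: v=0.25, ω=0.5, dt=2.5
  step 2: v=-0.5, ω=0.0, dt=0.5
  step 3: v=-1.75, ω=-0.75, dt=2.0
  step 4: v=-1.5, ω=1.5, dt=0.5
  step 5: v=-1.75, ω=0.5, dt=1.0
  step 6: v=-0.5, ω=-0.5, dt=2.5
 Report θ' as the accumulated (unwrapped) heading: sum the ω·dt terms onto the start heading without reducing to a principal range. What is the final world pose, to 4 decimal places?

step 1: θ'=4.3916 (R=0.5000) → pose (1.0255, -3.8423, 4.3916)
step 2: θ'=4.3916 (straight) → pose (1.1043, -3.6051, 4.3916)
step 3: θ'=2.8916 (R=2.3333) → pose (3.8959, -2.0800, 2.8916)
step 4: θ'=3.6416 (R=-1.0000) → pose (4.6227, -1.9887, 3.6416)
step 5: θ'=4.1416 (R=-3.5000) → pose (5.8899, -0.8082, 4.1416)
step 6: θ'=2.8916 (R=1.0000) → pose (6.9788, -0.3796, 2.8916)

(6.9788, -0.3796, 2.8916)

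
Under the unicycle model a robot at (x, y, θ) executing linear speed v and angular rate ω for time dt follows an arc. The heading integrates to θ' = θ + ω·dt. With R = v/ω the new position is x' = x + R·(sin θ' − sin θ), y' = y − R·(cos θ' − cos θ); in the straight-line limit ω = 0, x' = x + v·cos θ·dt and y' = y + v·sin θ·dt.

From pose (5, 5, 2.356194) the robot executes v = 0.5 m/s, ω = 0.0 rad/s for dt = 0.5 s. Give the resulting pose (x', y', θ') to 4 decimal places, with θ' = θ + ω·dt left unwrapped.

θ' = 2.3562 + 0.0·0.5 = 2.3562
ω = 0 → straight: x' = 5 + 0.5·cos(2.3562)·0.5 = 4.8232
y' = 5 + 0.5·sin(2.3562)·0.5 = 5.1768

(4.8232, 5.1768, 2.3562)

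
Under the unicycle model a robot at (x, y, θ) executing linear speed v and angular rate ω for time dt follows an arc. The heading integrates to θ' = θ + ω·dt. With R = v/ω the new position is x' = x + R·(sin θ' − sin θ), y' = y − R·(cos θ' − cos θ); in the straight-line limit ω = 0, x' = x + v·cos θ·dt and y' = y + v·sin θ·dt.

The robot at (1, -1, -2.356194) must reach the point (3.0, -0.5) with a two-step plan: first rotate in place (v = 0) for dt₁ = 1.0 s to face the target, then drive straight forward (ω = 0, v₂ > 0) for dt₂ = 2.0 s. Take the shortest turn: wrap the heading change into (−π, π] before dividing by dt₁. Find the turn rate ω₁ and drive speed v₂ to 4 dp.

ω₁ = 2.6012, v₂ = 1.0308

heading to target = atan2(-0.5−-1, 3−1) = 0.2450
Δθ = wrap(0.2450 − -2.3562) = 2.6012; ω₁ = Δθ/dt₁ = 2.6012
distance = √((3−1)² + (-0.5−-1)²) = 2.0616; v₂ = distance/dt₂ = 1.0308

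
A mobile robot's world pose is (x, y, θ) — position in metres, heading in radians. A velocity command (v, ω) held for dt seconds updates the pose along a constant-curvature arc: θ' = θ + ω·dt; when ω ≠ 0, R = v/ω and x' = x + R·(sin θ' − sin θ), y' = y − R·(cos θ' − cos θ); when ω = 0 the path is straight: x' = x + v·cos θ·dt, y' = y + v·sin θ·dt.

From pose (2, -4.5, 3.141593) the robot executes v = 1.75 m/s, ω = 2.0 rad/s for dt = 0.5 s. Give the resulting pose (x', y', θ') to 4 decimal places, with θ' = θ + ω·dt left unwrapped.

θ' = 3.1416 + 2.0·0.5 = 4.1416
R = v/ω = 1.75/2.0 = 0.8750
x' = 2 + 0.8750·(sin 4.1416 − sin 3.1416) = 1.2637
y' = -4.5 − 0.8750·(cos 4.1416 − cos 3.1416) = -4.9022

(1.2637, -4.9022, 4.1416)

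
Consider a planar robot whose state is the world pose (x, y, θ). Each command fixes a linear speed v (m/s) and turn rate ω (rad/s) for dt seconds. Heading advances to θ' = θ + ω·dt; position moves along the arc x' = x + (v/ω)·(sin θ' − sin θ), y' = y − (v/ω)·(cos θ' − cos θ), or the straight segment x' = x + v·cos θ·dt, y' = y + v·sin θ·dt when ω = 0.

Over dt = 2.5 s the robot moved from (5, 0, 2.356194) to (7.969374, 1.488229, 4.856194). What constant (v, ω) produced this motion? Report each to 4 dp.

Δθ = 4.856194 − 2.356194 = 2.500000
ω = Δθ/dt = 2.500000/2.5 = 1.0000
R = Δx/(sin θ' − sin θ) = -1.7500
v = R·ω = -1.7500·1.0000 = -1.7500

v = -1.7500, ω = 1.0000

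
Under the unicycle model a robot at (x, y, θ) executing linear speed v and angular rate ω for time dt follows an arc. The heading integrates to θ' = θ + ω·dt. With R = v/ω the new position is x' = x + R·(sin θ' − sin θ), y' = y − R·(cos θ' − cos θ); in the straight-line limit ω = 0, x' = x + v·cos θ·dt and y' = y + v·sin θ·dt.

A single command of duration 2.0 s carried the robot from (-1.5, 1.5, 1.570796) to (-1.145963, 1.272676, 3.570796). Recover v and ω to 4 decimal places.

Δθ = 3.570796 − 1.570796 = 2.000000
ω = Δθ/dt = 2.000000/2.0 = 1.0000
R = Δx/(sin θ' − sin θ) = -0.2500
v = R·ω = -0.2500·1.0000 = -0.2500

v = -0.2500, ω = 1.0000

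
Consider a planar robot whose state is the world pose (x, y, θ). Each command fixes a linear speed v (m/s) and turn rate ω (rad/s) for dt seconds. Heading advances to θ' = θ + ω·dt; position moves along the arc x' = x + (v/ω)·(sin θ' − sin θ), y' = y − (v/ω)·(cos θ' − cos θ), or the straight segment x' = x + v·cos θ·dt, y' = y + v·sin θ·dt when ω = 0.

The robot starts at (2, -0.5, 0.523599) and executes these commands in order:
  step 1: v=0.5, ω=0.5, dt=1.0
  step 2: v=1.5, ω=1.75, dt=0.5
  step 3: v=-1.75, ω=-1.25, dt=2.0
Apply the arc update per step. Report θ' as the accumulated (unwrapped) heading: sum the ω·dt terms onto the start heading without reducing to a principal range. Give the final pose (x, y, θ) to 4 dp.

step 1: θ'=1.0236 (R=1.0000) → pose (2.3540, -0.1543, 1.0236)
step 2: θ'=1.8986 (R=0.8571) → pose (2.4335, 0.5677, 1.8986)
step 3: θ'=-0.6014 (R=1.4000) → pose (0.3159, -1.0374, -0.6014)

(0.3159, -1.0374, -0.6014)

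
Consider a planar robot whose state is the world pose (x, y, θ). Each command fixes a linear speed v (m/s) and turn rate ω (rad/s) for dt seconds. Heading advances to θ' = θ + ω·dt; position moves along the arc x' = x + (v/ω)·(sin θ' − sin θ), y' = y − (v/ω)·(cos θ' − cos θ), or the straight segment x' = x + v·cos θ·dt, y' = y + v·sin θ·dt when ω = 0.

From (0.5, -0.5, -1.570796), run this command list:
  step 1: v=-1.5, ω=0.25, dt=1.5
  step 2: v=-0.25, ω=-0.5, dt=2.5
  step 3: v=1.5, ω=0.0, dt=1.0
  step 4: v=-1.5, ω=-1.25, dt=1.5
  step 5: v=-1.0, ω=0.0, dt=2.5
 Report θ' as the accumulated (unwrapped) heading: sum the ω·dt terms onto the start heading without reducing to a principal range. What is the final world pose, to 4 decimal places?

step 1: θ'=-1.1958 (R=-6.0000) → pose (0.0830, 1.6976, -1.1958)
step 2: θ'=-2.4458 (R=0.5000) → pose (0.2278, 2.2645, -2.4458)
step 3: θ'=-2.4458 (straight) → pose (-0.9235, 1.3030, -2.4458)
step 4: θ'=-4.3208 (R=1.2000) → pose (0.9548, 0.8400, -4.3208)
step 5: θ'=-4.3208 (straight) → pose (1.9090, -1.4708, -4.3208)

(1.9090, -1.4708, -4.3208)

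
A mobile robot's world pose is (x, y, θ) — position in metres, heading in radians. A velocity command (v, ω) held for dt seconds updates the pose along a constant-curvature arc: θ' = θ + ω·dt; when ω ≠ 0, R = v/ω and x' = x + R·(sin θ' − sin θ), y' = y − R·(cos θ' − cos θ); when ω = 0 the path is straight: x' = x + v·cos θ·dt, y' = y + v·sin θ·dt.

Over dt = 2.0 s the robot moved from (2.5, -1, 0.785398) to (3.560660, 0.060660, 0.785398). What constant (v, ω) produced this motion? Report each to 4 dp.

Δθ = 0.785398 − 0.785398 = 0.000000
ω = Δθ/dt = 0.000000/2.0 = 0.0000
ω = 0 → v = (Δx·cos θ + Δy·sin θ)/dt = 0.7500

v = 0.7500, ω = 0.0000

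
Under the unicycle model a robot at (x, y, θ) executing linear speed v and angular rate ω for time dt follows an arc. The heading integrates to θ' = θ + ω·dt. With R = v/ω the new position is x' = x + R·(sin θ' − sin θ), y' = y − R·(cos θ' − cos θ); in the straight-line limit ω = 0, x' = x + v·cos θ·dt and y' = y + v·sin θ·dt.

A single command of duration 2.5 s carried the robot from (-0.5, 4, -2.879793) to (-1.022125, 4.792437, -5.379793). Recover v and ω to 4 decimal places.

Δθ = -5.379793 − -2.879793 = -2.500000
ω = Δθ/dt = -2.500000/2.5 = -1.0000
R = −Δy/(cos θ' − cos θ) = -0.5000
v = R·ω = -0.5000·-1.0000 = 0.5000

v = 0.5000, ω = -1.0000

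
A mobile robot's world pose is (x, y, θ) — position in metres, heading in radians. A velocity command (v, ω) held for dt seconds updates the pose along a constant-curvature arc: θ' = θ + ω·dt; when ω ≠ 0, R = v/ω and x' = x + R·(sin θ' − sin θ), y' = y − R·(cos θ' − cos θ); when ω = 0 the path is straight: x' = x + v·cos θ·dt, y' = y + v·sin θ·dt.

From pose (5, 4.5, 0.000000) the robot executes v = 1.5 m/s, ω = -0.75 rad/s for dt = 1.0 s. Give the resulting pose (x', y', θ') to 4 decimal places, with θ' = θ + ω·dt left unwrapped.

θ' = 0.0000 + -0.75·1.0 = -0.7500
R = v/ω = 1.5/-0.75 = -2.0000
x' = 5 + -2.0000·(sin -0.7500 − sin 0.0000) = 6.3633
y' = 4.5 − -2.0000·(cos -0.7500 − cos 0.0000) = 3.9634

(6.3633, 3.9634, -0.7500)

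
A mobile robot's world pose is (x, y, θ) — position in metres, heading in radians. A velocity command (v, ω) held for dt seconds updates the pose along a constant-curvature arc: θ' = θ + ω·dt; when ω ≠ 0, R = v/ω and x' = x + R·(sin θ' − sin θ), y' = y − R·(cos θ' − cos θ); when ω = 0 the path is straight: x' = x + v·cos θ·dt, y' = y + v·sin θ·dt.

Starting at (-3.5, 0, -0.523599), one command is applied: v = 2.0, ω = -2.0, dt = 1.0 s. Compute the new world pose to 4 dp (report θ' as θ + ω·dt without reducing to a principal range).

(-3.4206, -1.6811, -2.5236)

θ' = -0.5236 + -2.0·1.0 = -2.5236
R = v/ω = 2.0/-2.0 = -1.0000
x' = -3.5 + -1.0000·(sin -2.5236 − sin -0.5236) = -3.4206
y' = 0 − -1.0000·(cos -2.5236 − cos -0.5236) = -1.6811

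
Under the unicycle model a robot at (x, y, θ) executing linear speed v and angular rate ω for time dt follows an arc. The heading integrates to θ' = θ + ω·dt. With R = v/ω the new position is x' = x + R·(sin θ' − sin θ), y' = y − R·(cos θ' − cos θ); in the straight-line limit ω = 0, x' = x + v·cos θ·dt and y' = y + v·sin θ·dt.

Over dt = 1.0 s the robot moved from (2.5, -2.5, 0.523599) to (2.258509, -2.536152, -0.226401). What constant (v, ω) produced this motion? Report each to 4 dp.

v = -0.2500, ω = -0.7500

Δθ = -0.226401 − 0.523599 = -0.750000
ω = Δθ/dt = -0.750000/1.0 = -0.7500
R = Δx/(sin θ' − sin θ) = 0.3333
v = R·ω = 0.3333·-0.7500 = -0.2500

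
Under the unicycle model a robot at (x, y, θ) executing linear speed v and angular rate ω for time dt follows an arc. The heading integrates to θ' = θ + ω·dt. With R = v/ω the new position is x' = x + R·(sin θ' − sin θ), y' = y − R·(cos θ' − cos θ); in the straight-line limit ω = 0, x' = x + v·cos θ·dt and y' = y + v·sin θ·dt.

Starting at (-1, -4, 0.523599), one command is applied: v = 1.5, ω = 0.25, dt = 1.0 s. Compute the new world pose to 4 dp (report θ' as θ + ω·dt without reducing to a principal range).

θ' = 0.5236 + 0.25·1.0 = 0.7736
R = v/ω = 1.5/0.25 = 6.0000
x' = -1 + 6.0000·(sin 0.7736 − sin 0.5236) = 0.1923
y' = -4 − 6.0000·(cos 0.7736 − cos 0.5236) = -3.0963

(0.1923, -3.0963, 0.7736)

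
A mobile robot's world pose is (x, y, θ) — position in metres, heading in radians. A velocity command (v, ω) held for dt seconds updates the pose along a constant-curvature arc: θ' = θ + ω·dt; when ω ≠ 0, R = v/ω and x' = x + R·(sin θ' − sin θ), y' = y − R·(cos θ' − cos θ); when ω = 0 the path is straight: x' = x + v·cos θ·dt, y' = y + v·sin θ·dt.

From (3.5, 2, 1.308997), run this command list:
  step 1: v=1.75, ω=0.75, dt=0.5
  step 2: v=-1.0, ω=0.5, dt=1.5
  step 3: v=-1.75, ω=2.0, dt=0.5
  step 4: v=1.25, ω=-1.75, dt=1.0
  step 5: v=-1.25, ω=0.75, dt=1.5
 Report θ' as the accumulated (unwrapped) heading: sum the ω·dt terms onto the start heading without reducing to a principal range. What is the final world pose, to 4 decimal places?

(5.2690, 0.6168, 2.8090)

step 1: θ'=1.6840 (R=2.3333) → pose (3.5646, 2.8675, 1.6840)
step 2: θ'=2.4340 (R=-2.0000) → pose (4.2518, 1.5735, 2.4340)
step 3: θ'=3.4340 (R=-0.8750) → pose (5.0727, 1.4006, 3.4340)
step 4: θ'=1.6840 (R=-0.7143) → pose (4.1571, 2.0039, 1.6840)
step 5: θ'=2.8090 (R=-1.6667) → pose (5.2690, 0.6168, 2.8090)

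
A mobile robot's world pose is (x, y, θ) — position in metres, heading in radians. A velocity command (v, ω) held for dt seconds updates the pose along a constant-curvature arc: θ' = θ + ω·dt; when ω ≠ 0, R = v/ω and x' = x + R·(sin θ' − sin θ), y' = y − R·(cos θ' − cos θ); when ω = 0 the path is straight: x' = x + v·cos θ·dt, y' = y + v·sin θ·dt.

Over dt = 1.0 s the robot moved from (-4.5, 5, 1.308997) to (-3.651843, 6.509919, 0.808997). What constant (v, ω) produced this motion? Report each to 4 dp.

v = 1.7500, ω = -0.5000

Δθ = 0.808997 − 1.308997 = -0.500000
ω = Δθ/dt = -0.500000/1.0 = -0.5000
R = −Δy/(cos θ' − cos θ) = -3.5000
v = R·ω = -3.5000·-0.5000 = 1.7500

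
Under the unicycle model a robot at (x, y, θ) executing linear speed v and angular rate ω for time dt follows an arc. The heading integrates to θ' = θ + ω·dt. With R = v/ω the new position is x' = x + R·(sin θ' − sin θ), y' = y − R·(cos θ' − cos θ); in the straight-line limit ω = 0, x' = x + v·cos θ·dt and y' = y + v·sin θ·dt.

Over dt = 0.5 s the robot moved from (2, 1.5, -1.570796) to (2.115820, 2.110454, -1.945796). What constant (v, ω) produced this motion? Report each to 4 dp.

v = -1.2500, ω = -0.7500

Δθ = -1.945796 − -1.570796 = -0.375000
ω = Δθ/dt = -0.375000/0.5 = -0.7500
R = −Δy/(cos θ' − cos θ) = 1.6667
v = R·ω = 1.6667·-0.7500 = -1.2500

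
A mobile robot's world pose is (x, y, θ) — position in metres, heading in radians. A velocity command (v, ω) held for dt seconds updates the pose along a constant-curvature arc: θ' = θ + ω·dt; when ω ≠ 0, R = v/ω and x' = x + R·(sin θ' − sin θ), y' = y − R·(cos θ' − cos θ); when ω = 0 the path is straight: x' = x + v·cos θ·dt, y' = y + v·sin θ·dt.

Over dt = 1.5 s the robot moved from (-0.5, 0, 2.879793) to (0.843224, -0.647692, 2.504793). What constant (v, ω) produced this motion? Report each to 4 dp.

v = -1.0000, ω = -0.2500

Δθ = 2.504793 − 2.879793 = -0.375000
ω = Δθ/dt = -0.375000/1.5 = -0.2500
R = Δx/(sin θ' − sin θ) = 4.0000
v = R·ω = 4.0000·-0.2500 = -1.0000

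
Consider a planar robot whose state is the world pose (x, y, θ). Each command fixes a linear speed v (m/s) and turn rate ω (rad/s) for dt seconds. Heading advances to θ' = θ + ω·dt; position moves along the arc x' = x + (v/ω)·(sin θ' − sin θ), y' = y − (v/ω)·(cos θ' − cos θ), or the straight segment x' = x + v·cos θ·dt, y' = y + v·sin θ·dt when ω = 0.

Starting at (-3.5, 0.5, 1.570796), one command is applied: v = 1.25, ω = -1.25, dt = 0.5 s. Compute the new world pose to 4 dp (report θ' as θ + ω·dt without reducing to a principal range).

(-3.3110, 1.0851, 0.9458)

θ' = 1.5708 + -1.25·0.5 = 0.9458
R = v/ω = 1.25/-1.25 = -1.0000
x' = -3.5 + -1.0000·(sin 0.9458 − sin 1.5708) = -3.3110
y' = 0.5 − -1.0000·(cos 0.9458 − cos 1.5708) = 1.0851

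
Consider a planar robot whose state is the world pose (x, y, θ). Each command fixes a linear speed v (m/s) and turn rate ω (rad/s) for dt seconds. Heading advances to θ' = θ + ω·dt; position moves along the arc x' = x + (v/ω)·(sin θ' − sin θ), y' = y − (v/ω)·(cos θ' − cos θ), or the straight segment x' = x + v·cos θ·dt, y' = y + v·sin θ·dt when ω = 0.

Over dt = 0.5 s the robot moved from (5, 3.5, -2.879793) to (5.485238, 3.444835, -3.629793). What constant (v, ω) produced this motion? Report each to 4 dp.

v = -1.0000, ω = -1.5000

Δθ = -3.629793 − -2.879793 = -0.750000
ω = Δθ/dt = -0.750000/0.5 = -1.5000
R = Δx/(sin θ' − sin θ) = 0.6667
v = R·ω = 0.6667·-1.5000 = -1.0000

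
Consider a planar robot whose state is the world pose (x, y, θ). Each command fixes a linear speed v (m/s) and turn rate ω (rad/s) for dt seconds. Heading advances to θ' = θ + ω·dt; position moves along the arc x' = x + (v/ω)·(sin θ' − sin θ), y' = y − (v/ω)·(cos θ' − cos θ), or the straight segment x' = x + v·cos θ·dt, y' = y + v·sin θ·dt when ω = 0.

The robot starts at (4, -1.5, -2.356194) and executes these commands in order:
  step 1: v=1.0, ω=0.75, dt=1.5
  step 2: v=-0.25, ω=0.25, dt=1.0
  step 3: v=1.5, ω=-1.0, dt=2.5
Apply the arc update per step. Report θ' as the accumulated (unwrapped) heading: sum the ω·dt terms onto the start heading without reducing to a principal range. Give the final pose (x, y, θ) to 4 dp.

step 1: θ'=-1.2312 (R=1.3333) → pose (3.6856, -2.8870, -1.2312)
step 2: θ'=-0.9812 (R=-1.0000) → pose (3.5739, -2.6640, -0.9812)
step 3: θ'=-3.4812 (R=-1.5000) → pose (1.8275, -4.9124, -3.4812)

(1.8275, -4.9124, -3.4812)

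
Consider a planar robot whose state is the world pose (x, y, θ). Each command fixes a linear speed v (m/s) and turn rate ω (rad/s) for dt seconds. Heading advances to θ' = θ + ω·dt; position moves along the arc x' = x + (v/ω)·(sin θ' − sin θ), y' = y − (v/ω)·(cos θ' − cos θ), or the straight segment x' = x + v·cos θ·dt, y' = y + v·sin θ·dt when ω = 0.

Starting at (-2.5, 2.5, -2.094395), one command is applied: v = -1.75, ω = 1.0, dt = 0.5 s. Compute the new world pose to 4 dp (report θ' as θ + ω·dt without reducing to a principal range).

(-2.2660, 3.3337, -1.5944)

θ' = -2.0944 + 1.0·0.5 = -1.5944
R = v/ω = -1.75/1.0 = -1.7500
x' = -2.5 + -1.7500·(sin -1.5944 − sin -2.0944) = -2.2660
y' = 2.5 − -1.7500·(cos -1.5944 − cos -2.0944) = 3.3337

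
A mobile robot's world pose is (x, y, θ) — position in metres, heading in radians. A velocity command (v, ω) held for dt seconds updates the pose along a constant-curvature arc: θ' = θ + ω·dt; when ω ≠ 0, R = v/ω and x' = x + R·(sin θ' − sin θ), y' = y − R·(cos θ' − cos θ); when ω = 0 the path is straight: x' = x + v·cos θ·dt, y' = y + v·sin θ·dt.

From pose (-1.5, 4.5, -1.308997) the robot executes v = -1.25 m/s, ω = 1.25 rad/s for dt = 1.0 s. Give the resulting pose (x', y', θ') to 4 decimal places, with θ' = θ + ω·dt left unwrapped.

θ' = -1.3090 + 1.25·1.0 = -0.0590
R = v/ω = -1.25/1.25 = -1.0000
x' = -1.5 + -1.0000·(sin -0.0590 − sin -1.3090) = -2.4070
y' = 4.5 − -1.0000·(cos -0.0590 − cos -1.3090) = 5.2394

(-2.4070, 5.2394, -0.0590)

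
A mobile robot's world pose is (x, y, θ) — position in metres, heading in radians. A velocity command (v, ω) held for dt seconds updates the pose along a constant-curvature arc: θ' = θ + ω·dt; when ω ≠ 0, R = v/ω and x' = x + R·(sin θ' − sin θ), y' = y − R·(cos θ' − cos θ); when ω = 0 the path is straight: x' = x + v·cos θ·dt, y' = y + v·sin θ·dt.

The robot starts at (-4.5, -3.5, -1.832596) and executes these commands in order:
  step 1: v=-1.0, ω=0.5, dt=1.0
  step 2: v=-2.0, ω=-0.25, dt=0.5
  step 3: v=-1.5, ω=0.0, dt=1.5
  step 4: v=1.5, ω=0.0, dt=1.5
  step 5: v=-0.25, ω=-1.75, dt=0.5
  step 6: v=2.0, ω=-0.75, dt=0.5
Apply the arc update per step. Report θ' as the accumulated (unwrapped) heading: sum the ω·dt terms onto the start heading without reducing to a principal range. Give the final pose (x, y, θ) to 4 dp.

(-5.4327, -1.9906, -2.7076)

step 1: θ'=-1.3326 (R=-2.0000) → pose (-4.4883, -2.5105, -1.3326)
step 2: θ'=-1.4576 (R=8.0000) → pose (-4.6630, -1.5265, -1.4576)
step 3: θ'=-1.4576 (straight) → pose (-4.9172, 0.7091, -1.4576)
step 4: θ'=-1.4576 (straight) → pose (-4.6630, -1.5265, -1.4576)
step 5: θ'=-2.3326 (R=0.1429) → pose (-4.6244, -1.4117, -2.3326)
step 6: θ'=-2.7076 (R=-2.6667) → pose (-5.4327, -1.9906, -2.7076)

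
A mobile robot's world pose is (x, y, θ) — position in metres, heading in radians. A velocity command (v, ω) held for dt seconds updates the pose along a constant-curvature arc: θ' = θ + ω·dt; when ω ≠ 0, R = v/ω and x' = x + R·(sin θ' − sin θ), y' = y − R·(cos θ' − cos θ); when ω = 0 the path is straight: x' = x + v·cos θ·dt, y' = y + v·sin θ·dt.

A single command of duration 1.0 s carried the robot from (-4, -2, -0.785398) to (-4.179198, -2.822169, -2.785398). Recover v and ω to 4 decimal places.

v = 1.0000, ω = -2.0000

Δθ = -2.785398 − -0.785398 = -2.000000
ω = Δθ/dt = -2.000000/1.0 = -2.0000
R = −Δy/(cos θ' − cos θ) = -0.5000
v = R·ω = -0.5000·-2.0000 = 1.0000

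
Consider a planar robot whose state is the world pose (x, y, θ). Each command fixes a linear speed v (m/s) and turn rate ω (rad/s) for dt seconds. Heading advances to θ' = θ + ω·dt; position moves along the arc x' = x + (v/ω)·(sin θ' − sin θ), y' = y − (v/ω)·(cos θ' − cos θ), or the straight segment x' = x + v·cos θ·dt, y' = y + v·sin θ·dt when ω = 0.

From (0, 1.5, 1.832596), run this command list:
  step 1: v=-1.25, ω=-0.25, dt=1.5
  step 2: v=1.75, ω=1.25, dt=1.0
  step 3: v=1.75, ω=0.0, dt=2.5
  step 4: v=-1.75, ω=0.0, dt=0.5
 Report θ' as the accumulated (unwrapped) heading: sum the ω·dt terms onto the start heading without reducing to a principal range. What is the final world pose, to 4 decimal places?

step 1: θ'=1.4576 (R=5.0000) → pose (0.1384, -0.3589, 1.4576)
step 2: θ'=2.7076 (R=1.4000) → pose (-0.6640, 1.0695, 2.7076)
step 3: θ'=2.7076 (straight) → pose (-4.6334, 2.9092, 2.7076)
step 4: θ'=2.7076 (straight) → pose (-3.8395, 2.5412, 2.7076)

(-3.8395, 2.5412, 2.7076)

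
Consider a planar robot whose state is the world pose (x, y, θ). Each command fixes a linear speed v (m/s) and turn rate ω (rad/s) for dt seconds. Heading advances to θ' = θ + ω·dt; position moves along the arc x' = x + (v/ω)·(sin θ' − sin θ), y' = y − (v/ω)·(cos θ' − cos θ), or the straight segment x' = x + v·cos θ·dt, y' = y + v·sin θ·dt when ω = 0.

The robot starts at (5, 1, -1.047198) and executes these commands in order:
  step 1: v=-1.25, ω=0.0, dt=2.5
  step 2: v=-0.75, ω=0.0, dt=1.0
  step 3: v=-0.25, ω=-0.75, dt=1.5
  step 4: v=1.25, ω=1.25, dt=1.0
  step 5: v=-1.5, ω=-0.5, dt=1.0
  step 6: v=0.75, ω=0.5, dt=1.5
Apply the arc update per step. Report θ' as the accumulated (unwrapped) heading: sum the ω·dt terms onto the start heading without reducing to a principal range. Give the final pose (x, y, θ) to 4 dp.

(3.0772, 3.9577, -0.6722)

step 1: θ'=-1.0472 (straight) → pose (3.4375, 3.7063, -1.0472)
step 2: θ'=-1.0472 (straight) → pose (3.0625, 4.3558, -1.0472)
step 3: θ'=-2.1722 (R=0.3333) → pose (3.0763, 4.7111, -2.1722)
step 4: θ'=-0.9222 (R=1.0000) → pose (3.1039, 3.5412, -0.9222)
step 5: θ'=-1.4222 (R=3.0000) → pose (2.5278, 4.9093, -1.4222)
step 6: θ'=-0.6722 (R=1.5000) → pose (3.0772, 3.9577, -0.6722)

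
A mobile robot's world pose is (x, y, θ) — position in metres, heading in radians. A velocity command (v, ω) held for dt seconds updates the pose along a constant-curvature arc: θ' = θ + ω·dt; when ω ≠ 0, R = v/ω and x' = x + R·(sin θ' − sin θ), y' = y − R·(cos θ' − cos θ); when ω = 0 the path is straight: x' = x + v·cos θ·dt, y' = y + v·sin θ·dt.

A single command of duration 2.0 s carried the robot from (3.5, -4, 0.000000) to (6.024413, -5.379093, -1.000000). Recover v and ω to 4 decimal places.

v = 1.5000, ω = -0.5000

Δθ = -1.000000 − 0.000000 = -1.000000
ω = Δθ/dt = -1.000000/2.0 = -0.5000
R = Δx/(sin θ' − sin θ) = -3.0000
v = R·ω = -3.0000·-0.5000 = 1.5000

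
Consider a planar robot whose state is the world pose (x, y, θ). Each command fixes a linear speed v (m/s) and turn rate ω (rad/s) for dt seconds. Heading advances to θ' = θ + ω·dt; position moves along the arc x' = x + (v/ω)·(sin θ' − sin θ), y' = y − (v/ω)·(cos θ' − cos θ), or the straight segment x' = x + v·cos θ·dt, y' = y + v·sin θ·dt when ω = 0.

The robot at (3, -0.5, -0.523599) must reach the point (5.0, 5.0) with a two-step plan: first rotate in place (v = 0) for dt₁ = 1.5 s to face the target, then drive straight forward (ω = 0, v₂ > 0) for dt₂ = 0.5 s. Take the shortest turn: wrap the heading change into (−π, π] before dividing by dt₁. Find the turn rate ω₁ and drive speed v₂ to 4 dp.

heading to target = atan2(5−-0.5, 5−3) = 1.2220
Δθ = wrap(1.2220 − -0.5236) = 1.7456; ω₁ = Δθ/dt₁ = 1.1637
distance = √((5−3)² + (5−-0.5)²) = 5.8523; v₂ = distance/dt₂ = 11.7047

ω₁ = 1.1637, v₂ = 11.7047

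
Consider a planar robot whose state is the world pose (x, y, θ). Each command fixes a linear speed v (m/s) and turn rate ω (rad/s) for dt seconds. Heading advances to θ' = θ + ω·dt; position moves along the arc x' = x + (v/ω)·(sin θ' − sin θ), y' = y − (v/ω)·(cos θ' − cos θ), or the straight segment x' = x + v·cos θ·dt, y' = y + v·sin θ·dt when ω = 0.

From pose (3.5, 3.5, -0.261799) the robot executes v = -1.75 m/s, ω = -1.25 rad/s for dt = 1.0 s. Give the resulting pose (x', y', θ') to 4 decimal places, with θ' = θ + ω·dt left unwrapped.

θ' = -0.2618 + -1.25·1.0 = -1.5118
R = v/ω = -1.75/-1.25 = 1.4000
x' = 3.5 + 1.4000·(sin -1.5118 − sin -0.2618) = 2.4648
y' = 3.5 − 1.4000·(cos -1.5118 − cos -0.2618) = 4.7697

(2.4648, 4.7697, -1.5118)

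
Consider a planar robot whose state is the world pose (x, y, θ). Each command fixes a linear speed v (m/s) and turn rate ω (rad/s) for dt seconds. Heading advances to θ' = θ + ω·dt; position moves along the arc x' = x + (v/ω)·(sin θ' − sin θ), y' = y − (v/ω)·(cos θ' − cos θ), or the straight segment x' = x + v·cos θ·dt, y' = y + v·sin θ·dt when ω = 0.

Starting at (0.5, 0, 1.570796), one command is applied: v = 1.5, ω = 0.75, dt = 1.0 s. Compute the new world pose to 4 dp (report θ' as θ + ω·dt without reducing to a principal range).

θ' = 1.5708 + 0.75·1.0 = 2.3208
R = v/ω = 1.5/0.75 = 2.0000
x' = 0.5 + 2.0000·(sin 2.3208 − sin 1.5708) = -0.0366
y' = 0 − 2.0000·(cos 2.3208 − cos 1.5708) = 1.3633

(-0.0366, 1.3633, 2.3208)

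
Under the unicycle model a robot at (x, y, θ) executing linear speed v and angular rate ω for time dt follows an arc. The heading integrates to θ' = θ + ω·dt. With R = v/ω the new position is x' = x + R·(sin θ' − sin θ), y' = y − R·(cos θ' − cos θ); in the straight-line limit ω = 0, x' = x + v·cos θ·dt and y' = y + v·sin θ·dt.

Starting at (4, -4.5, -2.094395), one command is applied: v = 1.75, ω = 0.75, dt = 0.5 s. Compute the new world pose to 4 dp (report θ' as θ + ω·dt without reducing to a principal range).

θ' = -2.0944 + 0.75·0.5 = -1.7194
R = v/ω = 1.75/0.75 = 2.3333
x' = 4 + 2.3333·(sin -1.7194 − sin -2.0944) = 3.7131
y' = -4.5 − 2.3333·(cos -1.7194 − cos -2.0944) = -5.3212

(3.7131, -5.3212, -1.7194)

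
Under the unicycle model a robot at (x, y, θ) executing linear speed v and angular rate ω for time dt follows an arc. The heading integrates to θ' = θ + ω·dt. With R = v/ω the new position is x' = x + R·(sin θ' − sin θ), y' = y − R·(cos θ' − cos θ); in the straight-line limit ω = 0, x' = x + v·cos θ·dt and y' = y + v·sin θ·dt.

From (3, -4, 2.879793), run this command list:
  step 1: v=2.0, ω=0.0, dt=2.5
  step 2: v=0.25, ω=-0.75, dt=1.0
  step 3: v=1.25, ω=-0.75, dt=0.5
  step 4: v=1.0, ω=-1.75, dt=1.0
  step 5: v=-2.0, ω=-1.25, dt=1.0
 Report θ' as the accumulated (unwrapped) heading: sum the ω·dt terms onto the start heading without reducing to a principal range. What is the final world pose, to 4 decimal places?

(-3.2161, -0.2176, -1.2452)

step 1: θ'=2.8798 (straight) → pose (-1.8296, -2.7059, 2.8798)
step 2: θ'=2.1298 (R=-0.3333) → pose (-2.0260, -2.5607, 2.1298)
step 3: θ'=1.7548 (R=-1.6667) → pose (-2.2515, -1.9817, 1.7548)
step 4: θ'=0.0048 (R=-0.5714) → pose (-1.6925, -1.3058, 0.0048)
step 5: θ'=-1.2452 (R=1.6000) → pose (-3.2161, -0.2176, -1.2452)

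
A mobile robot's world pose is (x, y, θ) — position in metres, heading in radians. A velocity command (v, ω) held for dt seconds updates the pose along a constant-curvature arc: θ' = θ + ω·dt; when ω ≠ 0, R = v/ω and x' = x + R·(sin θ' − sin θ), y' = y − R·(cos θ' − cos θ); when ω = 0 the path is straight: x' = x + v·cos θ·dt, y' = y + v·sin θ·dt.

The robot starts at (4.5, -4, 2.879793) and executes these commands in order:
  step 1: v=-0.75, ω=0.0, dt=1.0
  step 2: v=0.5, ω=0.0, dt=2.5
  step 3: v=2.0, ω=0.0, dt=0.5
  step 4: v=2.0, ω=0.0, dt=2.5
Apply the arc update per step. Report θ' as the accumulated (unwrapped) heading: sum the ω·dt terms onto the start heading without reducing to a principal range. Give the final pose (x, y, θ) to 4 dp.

(-1.7785, -2.3177, 2.8798)

step 1: θ'=2.8798 (straight) → pose (5.2244, -4.1941, 2.8798)
step 2: θ'=2.8798 (straight) → pose (4.0170, -3.8706, 2.8798)
step 3: θ'=2.8798 (straight) → pose (3.0511, -3.6118, 2.8798)
step 4: θ'=2.8798 (straight) → pose (-1.7785, -2.3177, 2.8798)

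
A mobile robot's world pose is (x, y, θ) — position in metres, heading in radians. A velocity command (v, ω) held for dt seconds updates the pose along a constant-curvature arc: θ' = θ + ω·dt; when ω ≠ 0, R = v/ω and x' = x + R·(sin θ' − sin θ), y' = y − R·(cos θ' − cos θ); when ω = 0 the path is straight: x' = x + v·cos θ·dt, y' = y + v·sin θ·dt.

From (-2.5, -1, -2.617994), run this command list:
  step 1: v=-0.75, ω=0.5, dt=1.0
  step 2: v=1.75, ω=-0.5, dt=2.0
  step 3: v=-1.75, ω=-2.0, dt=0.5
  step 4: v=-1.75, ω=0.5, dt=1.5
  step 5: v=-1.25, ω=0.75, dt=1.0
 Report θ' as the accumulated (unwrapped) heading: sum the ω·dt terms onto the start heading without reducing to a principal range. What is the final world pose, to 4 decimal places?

step 1: θ'=-2.1180 (R=-1.5000) → pose (-1.9690, -0.4814, -2.1180)
step 2: θ'=-3.1180 (R=-3.5000) → pose (-4.8754, -2.1594, -3.1180)
step 3: θ'=-4.1180 (R=0.8750) → pose (-4.1298, -2.5441, -4.1180)
step 4: θ'=-3.3680 (R=-3.5000) → pose (-2.0158, -3.9948, -3.3680)
step 5: θ'=-2.6180 (R=-1.6667) → pose (-0.8083, -3.8140, -2.6180)

(-0.8083, -3.8140, -2.6180)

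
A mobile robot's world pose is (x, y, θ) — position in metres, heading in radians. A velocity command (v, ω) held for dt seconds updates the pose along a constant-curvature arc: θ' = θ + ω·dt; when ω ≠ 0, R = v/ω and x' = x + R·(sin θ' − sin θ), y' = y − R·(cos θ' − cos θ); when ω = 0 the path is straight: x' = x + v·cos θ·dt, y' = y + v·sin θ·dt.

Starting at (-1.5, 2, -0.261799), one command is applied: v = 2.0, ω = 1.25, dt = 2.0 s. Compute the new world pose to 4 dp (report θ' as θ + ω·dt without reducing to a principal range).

θ' = -0.2618 + 1.25·2.0 = 2.2382
R = v/ω = 2.0/1.25 = 1.6000
x' = -1.5 + 1.6000·(sin 2.2382 − sin -0.2618) = 0.1708
y' = 2 − 1.6000·(cos 2.2382 − cos -0.2618) = 4.5358

(0.1708, 4.5358, 2.2382)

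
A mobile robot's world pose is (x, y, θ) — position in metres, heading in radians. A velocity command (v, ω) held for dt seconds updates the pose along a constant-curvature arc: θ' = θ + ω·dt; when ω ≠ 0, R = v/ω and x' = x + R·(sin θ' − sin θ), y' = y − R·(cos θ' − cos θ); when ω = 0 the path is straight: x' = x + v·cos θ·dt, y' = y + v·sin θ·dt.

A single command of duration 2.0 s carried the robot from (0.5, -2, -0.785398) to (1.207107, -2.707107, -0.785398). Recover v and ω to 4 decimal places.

Δθ = -0.785398 − -0.785398 = 0.000000
ω = Δθ/dt = 0.000000/2.0 = 0.0000
ω = 0 → v = (Δx·cos θ + Δy·sin θ)/dt = 0.5000

v = 0.5000, ω = 0.0000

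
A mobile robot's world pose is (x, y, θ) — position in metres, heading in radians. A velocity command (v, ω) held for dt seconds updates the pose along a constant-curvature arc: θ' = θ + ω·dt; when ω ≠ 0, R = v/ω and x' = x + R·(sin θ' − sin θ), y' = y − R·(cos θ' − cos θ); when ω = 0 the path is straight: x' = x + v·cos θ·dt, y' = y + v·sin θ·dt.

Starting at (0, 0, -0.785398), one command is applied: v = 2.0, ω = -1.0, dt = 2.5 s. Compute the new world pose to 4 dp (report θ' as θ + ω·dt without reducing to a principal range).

θ' = -0.7854 + -1.0·2.5 = -3.2854
R = v/ω = 2.0/-1.0 = -2.0000
x' = 0 + -2.0000·(sin -3.2854 − sin -0.7854) = -1.7008
y' = 0 − -2.0000·(cos -3.2854 − cos -0.7854) = -3.3936

(-1.7008, -3.3936, -3.2854)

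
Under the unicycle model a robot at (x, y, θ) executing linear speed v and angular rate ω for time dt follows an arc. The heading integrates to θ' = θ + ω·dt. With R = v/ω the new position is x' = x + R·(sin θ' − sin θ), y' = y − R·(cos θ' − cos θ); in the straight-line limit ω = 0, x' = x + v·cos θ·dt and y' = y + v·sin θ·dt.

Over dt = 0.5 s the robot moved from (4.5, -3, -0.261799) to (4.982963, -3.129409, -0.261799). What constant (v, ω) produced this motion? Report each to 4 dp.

Δθ = -0.261799 − -0.261799 = 0.000000
ω = Δθ/dt = 0.000000/0.5 = 0.0000
ω = 0 → v = (Δx·cos θ + Δy·sin θ)/dt = 1.0000

v = 1.0000, ω = 0.0000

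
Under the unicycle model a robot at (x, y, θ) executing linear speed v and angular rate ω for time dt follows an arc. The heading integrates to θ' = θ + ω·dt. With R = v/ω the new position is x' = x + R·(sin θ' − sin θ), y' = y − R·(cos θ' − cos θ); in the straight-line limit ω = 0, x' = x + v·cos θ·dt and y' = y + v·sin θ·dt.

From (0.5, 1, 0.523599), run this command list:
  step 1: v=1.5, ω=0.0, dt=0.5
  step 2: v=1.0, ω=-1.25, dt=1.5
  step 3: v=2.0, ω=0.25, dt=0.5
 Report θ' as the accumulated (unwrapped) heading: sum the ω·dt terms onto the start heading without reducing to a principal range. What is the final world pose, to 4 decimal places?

(2.6083, -0.1036, -1.2264)

step 1: θ'=0.5236 (straight) → pose (1.1495, 1.3750, 0.5236)
step 2: θ'=-1.3514 (R=-0.8000) → pose (2.3303, 0.8563, -1.3514)
step 3: θ'=-1.2264 (R=8.0000) → pose (2.6083, -0.1036, -1.2264)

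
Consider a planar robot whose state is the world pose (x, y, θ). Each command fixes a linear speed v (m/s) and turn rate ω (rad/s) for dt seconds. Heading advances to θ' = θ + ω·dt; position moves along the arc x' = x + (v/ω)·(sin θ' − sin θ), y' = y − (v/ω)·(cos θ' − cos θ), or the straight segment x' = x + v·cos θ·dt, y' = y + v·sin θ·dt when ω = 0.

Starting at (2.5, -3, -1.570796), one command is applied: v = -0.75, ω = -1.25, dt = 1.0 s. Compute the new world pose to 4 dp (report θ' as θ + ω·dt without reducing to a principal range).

θ' = -1.5708 + -1.25·1.0 = -2.8208
R = v/ω = -0.75/-1.25 = 0.6000
x' = 2.5 + 0.6000·(sin -2.8208 − sin -1.5708) = 2.9108
y' = -3 − 0.6000·(cos -2.8208 − cos -1.5708) = -2.4306

(2.9108, -2.4306, -2.8208)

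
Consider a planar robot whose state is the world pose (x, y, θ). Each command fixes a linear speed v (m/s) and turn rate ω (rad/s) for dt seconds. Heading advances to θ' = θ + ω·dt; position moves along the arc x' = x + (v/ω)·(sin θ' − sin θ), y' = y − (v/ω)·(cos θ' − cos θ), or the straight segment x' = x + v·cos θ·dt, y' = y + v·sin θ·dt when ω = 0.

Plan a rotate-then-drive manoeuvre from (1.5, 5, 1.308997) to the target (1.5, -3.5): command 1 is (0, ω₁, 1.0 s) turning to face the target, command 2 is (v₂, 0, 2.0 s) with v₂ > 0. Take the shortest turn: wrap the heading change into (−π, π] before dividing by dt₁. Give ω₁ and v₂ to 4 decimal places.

ω₁ = -2.8798, v₂ = 4.2500

heading to target = atan2(-3.5−5, 1.5−1.5) = -1.5708
Δθ = wrap(-1.5708 − 1.3090) = -2.8798; ω₁ = Δθ/dt₁ = -2.8798
distance = √((1.5−1.5)² + (-3.5−5)²) = 8.5000; v₂ = distance/dt₂ = 4.2500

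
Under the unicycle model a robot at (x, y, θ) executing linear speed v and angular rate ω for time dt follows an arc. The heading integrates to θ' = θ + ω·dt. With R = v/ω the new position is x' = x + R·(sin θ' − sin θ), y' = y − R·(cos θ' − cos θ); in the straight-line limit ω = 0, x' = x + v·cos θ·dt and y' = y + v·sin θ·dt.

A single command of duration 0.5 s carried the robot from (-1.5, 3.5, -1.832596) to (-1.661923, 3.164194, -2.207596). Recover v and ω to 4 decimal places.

Δθ = -2.207596 − -1.832596 = -0.375000
ω = Δθ/dt = -0.375000/0.5 = -0.7500
R = −Δy/(cos θ' − cos θ) = -1.0000
v = R·ω = -1.0000·-0.7500 = 0.7500

v = 0.7500, ω = -0.7500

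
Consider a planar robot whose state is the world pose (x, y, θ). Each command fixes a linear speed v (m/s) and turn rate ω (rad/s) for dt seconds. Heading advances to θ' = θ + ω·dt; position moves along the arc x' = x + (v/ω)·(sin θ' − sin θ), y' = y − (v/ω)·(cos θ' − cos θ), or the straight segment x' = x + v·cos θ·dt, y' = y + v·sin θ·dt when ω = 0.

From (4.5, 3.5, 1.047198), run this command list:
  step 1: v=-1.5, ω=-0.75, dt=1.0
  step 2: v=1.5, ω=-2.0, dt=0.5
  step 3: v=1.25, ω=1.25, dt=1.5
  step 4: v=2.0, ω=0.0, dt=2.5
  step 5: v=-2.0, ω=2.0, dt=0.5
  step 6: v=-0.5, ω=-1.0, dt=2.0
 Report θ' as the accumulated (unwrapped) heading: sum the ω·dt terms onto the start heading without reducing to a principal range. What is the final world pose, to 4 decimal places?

step 1: θ'=0.2972 (R=2.0000) → pose (3.3536, 2.5877, 0.2972)
step 2: θ'=-0.7028 (R=-0.7500) → pose (4.0580, 2.4428, -0.7028)
step 3: θ'=1.1722 (R=1.0000) → pose (5.6260, 2.8177, 1.1722)
step 4: θ'=1.1722 (straight) → pose (7.5666, 7.4258, 1.1722)
step 5: θ'=2.1722 (R=-1.0000) → pose (7.6637, 6.4718, 2.1722)
step 6: θ'=0.1722 (R=0.5000) → pose (7.3371, 5.6963, 0.1722)

(7.3371, 5.6963, 0.1722)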